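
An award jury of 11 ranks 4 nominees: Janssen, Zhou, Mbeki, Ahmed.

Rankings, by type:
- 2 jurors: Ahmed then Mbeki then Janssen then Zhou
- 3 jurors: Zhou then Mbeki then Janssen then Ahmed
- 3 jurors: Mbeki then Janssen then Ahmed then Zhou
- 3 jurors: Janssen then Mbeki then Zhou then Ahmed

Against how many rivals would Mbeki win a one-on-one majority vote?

Mbeki against each rival (11 jurors):
Mbeki vs Janssen: Mbeki is ranked higher on 2+3+3 = 8 ballots, Janssen on 3. Mbeki wins 8–3.
Mbeki–Zhou: Mbeki 8–3.
Mbeki vs Ahmed: Mbeki wins 9–2.
Mbeki beats Janssen, Zhou, Ahmed — 3 pairwise wins.

3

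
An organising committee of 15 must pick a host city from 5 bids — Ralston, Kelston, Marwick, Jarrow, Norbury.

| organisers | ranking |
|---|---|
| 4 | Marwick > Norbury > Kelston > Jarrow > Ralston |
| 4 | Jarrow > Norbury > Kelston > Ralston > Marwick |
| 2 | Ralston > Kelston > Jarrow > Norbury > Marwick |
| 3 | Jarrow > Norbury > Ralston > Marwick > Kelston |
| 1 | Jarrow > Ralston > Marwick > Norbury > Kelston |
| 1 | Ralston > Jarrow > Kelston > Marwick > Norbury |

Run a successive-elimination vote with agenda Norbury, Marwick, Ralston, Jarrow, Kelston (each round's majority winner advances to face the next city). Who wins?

Jarrow

Round 1: Norbury vs Marwick — 9–6, Norbury advances.
Round 2: Norbury vs Ralston — 11–4, Norbury advances.
Round 3: Norbury vs Jarrow — 4–11, Jarrow advances.
Round 4: Jarrow vs Kelston — 9–6, Jarrow advances.
Jarrow survives the agenda.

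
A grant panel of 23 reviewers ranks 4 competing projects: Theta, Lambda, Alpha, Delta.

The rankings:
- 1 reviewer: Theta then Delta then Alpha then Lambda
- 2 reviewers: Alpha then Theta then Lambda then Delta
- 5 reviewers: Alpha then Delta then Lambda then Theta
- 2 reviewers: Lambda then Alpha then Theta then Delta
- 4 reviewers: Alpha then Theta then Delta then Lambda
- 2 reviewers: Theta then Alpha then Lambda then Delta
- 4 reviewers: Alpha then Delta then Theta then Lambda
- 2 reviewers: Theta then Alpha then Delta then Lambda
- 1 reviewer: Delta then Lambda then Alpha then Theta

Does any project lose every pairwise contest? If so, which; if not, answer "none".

Lambda

Pairwise majorities:
Theta vs Lambda: 15 to 8, Theta.
Theta vs Alpha: Alpha, 18–5.
Theta vs Delta: 13 to 10, Theta.
Lambda vs Alpha: Alpha, 20–3.
Lambda vs Delta: Lambda is ranked higher on 2+2+2 = 6 ballots, Delta on 17. Delta wins 17–6.
Alpha–Delta: Alpha 21–2.
Lambda loses to every other project — it is the Condorcet loser.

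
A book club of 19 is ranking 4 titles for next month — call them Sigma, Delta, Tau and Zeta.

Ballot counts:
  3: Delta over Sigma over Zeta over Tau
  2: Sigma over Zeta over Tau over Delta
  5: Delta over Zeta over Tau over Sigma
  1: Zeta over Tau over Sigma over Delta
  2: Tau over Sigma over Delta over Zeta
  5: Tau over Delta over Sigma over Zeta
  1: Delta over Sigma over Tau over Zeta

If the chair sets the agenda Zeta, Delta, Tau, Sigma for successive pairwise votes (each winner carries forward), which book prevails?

Round 1: Zeta vs Delta — 3–16, Delta advances.
Round 2: Delta vs Tau — 9–10, Tau advances.
Round 3: Tau vs Sigma — 13–6, Tau advances.
Tau survives the agenda.

Tau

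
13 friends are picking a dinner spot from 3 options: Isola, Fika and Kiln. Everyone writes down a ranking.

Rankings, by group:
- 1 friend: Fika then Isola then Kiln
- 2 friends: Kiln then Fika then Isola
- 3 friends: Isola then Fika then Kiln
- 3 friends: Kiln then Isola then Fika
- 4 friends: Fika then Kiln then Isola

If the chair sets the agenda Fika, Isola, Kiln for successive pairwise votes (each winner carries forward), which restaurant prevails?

Fika

Round 1: Fika vs Isola — 7–6, Fika advances.
Round 2: Fika vs Kiln — 8–5, Fika advances.
The agenda winner is Fika.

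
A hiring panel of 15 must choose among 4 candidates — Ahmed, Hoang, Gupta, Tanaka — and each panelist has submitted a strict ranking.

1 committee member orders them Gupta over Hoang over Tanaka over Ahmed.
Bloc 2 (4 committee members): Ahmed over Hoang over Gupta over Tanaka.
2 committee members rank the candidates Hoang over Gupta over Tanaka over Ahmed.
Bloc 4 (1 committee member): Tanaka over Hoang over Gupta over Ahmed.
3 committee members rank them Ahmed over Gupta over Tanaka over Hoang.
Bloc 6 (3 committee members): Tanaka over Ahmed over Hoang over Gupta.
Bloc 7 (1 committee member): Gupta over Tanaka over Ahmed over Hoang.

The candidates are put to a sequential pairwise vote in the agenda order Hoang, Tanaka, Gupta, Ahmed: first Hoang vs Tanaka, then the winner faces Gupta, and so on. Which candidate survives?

Ahmed

Round 1: Hoang vs Tanaka — 7–8, Tanaka advances.
Round 2: Tanaka vs Gupta — 4–11, Gupta advances.
Round 3: Gupta vs Ahmed — 5–10, Ahmed advances.
Ahmed survives the agenda.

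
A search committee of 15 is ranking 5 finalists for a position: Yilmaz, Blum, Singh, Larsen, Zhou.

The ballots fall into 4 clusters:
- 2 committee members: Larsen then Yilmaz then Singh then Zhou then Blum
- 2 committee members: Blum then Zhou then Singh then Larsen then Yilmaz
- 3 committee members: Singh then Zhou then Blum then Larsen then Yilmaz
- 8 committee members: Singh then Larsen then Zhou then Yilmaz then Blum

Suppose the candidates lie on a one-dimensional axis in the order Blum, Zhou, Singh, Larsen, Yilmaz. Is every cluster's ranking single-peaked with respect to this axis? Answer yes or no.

yes

Axis positions: Blum=1, Zhou=2, Singh=3, Larsen=4, Yilmaz=5.
Cluster 1 (peak Larsen at position 4): ranking walks positions 4-5-3-2-1, expanding outward from the peak — single-peaked.
Cluster 2 (peak Blum at position 1): ranking walks positions 1-2-3-4-5, expanding outward from the peak — single-peaked.
Cluster 3 (peak Singh at position 3): ranking walks positions 3-2-1-4-5, expanding outward from the peak — single-peaked.
Cluster 4 (peak Singh at position 3): ranking walks positions 3-4-2-5-1, expanding outward from the peak — single-peaked.
Every ranking is single-peaked on this axis.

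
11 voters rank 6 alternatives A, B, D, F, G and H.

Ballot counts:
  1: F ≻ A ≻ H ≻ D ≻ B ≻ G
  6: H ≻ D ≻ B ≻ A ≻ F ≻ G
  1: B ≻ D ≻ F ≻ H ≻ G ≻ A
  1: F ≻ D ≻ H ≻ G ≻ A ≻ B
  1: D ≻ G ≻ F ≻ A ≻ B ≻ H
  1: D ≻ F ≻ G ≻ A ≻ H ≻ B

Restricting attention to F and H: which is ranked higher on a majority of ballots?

Ballots ranking F above H: 1 + 1 + 1 + 1 + 1 = 5.
Ballots ranking H above F: 11 − 5 = 6.
H wins the head-to-head 6–5.

H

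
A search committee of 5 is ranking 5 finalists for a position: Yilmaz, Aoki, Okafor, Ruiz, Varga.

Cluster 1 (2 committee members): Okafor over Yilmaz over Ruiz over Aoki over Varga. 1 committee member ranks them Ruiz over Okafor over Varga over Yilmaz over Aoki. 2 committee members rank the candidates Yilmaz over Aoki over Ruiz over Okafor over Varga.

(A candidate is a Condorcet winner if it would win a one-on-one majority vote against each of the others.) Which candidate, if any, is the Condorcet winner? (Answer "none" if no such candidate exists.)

none

Head-to-head results (5 committee members):
Yilmaz vs Aoki: 2+1+2 = 5 for Yilmaz, 0 for Aoki — Yilmaz by 5–0.
Yilmaz vs Okafor: 2 for Yilmaz, 3 for Okafor — Okafor by 3–2.
Yilmaz vs Ruiz: Yilmaz preferred on 2+2 = 4 ballots; Yilmaz wins 4–1.
Yilmaz vs Varga: Yilmaz preferred on 2+2 = 4 ballots; Yilmaz wins 4–1.
Aoki vs Okafor: 2 to 3, Okafor.
Aoki vs Ruiz: 2 for Aoki, 3 for Ruiz — Ruiz by 3–2.
Aoki vs Varga: Aoki is ranked higher on 2+2 = 4 ballots, Varga on 1. Aoki wins 4–1.
Okafor vs Ruiz: Okafor preferred on 2 ballots; Ruiz wins 3–2.
Okafor vs Varga: Okafor preferred on 2+1+2 = 5 ballots; Okafor wins 5–0.
Ruiz vs Varga: Ruiz preferred on 2+1+2 = 5 ballots; Ruiz wins 5–0.
No candidate is unbeaten: Yilmaz loses to Okafor; Aoki loses to Yilmaz; Okafor loses to Ruiz; Ruiz loses to Yilmaz; Varga loses to Yilmaz. In particular Yilmaz beats Ruiz beats Okafor beats Yilmaz is a majority cycle — no Condorcet winner exists.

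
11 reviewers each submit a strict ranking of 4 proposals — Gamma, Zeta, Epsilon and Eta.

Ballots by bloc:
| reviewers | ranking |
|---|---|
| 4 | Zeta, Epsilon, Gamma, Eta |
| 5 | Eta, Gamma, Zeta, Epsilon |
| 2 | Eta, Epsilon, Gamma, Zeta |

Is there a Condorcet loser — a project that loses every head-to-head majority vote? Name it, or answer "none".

none

Pairwise majorities:
Gamma vs Zeta: 5+2 = 7 for Gamma, 4 for Zeta — Gamma by 7–4.
Gamma vs Epsilon: 5 to 6, Epsilon.
Gamma–Eta: Eta 7–4.
Zeta–Epsilon: Zeta 9–2.
Zeta vs Eta: Eta wins 7–4.
Epsilon vs Eta: Epsilon is ranked higher on 4 ballots, Eta on 7. Eta wins 7–4.
Every project wins at least one matchup (Gamma beats Zeta; Zeta beats Epsilon; Epsilon beats Gamma; Eta beats Gamma), so there is no Condorcet loser.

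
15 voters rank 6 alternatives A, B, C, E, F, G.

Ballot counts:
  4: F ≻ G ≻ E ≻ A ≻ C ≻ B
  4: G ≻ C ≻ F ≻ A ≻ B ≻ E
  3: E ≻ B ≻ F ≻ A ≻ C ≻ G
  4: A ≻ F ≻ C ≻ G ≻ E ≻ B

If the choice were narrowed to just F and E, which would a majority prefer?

F

Ballots ranking F above E: 4 + 4 + 4 = 12.
Ballots ranking E above F: 15 − 12 = 3.
F wins the head-to-head 12–3.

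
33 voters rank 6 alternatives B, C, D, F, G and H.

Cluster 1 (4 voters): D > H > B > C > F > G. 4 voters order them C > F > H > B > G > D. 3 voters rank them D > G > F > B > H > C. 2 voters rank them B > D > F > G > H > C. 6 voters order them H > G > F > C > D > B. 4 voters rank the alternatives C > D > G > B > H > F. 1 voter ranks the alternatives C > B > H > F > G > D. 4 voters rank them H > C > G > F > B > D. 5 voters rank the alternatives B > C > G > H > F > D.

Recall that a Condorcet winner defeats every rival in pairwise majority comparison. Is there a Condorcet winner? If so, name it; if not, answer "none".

H

Head-to-head results (33 voters):
B vs C: B is ranked higher on 4+3+2+5 = 14 ballots, C on 19. C wins 19–14.
B vs D: 4+2+1+4+5 = 16 for B, 17 for D — D by 17–16.
B vs F: 4+2+4+1+5 = 16 for B, 17 for F — F by 17–16.
B vs G: 4+4+2+1+5 = 16 for B, 17 for G — G by 17–16.
B vs H: 15 to 18, H.
C vs D: C is ranked higher on 4+6+4+1+4+5 = 24 ballots, D on 9. C wins 24–9.
C vs F: C is ranked higher on 4+4+4+1+4+5 = 22 ballots, F on 11. C wins 22–11.
C vs G: C preferred on 4+4+4+1+4+5 = 22 ballots; C wins 22–11.
C vs H: C is ranked higher on 4+4+1+5 = 14 ballots, H on 19. H wins 19–14.
D vs F: 4+3+2+4 = 13 for D, 20 for F — F by 20–13.
D vs G: D preferred on 4+3+2+4 = 13 ballots; G wins 20–13.
D vs H: 13 to 20, H.
F vs G: 4+4+2+1 = 11 for F, 22 for G — G by 22–11.
F vs H: F is ranked higher on 4+3+2 = 9 ballots, H on 24. H wins 24–9.
G vs H: G is ranked higher on 3+2+4+5 = 14 ballots, H on 19. H wins 19–14.
H defeats every rival head-to-head and is the Condorcet winner.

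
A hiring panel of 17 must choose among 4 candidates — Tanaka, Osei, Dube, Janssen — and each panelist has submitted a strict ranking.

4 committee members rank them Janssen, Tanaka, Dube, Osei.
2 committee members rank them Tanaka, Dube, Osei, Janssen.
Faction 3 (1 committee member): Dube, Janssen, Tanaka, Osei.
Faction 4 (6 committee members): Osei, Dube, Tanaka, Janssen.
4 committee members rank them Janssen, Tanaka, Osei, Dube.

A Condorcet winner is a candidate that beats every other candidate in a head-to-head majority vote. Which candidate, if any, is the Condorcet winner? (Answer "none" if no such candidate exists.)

none

Head-to-head results (17 committee members):
Tanaka vs Osei: Tanaka, 11–6.
Tanaka vs Dube: Tanaka is ranked higher on 4+2+4 = 10 ballots, Dube on 7. Tanaka wins 10–7.
Tanaka vs Janssen: 8 to 9, Janssen.
Osei vs Dube: Osei is ranked higher on 6+4 = 10 ballots, Dube on 7. Osei wins 10–7.
Osei–Janssen: Janssen 9–8.
Dube vs Janssen: 9 to 8, Dube.
No candidate is unbeaten: Tanaka loses to Janssen; Osei loses to Tanaka; Dube loses to Tanaka; Janssen loses to Dube. In particular Tanaka → Dube → Janssen → Tanaka is a majority cycle — no Condorcet winner exists.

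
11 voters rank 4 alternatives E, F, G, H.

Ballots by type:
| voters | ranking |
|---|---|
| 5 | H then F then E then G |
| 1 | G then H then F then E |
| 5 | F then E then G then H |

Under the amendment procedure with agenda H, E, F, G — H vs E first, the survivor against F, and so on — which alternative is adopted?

Round 1: H vs E — 6–5, H advances.
Round 2: H vs F — 6–5, H advances.
Round 3: H vs G — 5–6, G advances.
The agenda winner is G.

G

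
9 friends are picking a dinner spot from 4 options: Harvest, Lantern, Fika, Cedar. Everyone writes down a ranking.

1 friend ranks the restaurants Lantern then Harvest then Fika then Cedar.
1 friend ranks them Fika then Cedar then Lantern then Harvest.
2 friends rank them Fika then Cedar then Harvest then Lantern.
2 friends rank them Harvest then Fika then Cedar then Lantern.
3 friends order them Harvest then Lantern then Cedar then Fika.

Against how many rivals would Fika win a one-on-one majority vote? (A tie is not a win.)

2

Fika against each rival (9 friends):
Fika vs Harvest: 3 to 6, Harvest.
Fika vs Lantern: Fika preferred on 1+2+2 = 5 ballots; Fika wins 5–4.
Fika vs Cedar: Fika preferred on 1+1+2+2 = 6 ballots; Fika wins 6–3.
Fika beats Lantern, Cedar; loses to Harvest — 2 pairwise wins.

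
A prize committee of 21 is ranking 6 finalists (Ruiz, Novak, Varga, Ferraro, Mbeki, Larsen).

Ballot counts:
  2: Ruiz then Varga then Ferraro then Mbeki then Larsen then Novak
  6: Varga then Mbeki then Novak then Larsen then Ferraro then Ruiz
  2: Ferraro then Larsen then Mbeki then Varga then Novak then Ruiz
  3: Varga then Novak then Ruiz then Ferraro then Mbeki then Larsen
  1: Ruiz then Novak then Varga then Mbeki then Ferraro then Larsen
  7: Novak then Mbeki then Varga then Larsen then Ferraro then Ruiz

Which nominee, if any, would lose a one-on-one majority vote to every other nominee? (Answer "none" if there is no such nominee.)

Ruiz

Head-to-head results (21 jurors):
Ruiz vs Novak: 2+1 = 3 for Ruiz, 18 for Novak — Novak by 18–3.
Ruiz vs Varga: Ruiz is ranked higher on 2+1 = 3 ballots, Varga on 18. Varga wins 18–3.
Ruiz vs Ferraro: 2+3+1 = 6 for Ruiz, 15 for Ferraro — Ferraro by 15–6.
Ruiz vs Mbeki: Ruiz is ranked higher on 2+3+1 = 6 ballots, Mbeki on 15. Mbeki wins 15–6.
Ruiz vs Larsen: Larsen wins 15–6.
Novak vs Varga: 1+7 = 8 for Novak, 13 for Varga — Varga by 13–8.
Novak vs Ferraro: 17 to 4, Novak.
Novak vs Mbeki: 3+1+7 = 11 for Novak, 10 for Mbeki — Novak by 11–10.
Novak vs Larsen: 6+3+1+7 = 17 for Novak, 4 for Larsen — Novak by 17–4.
Varga vs Ferraro: Varga preferred on 2+6+3+1+7 = 19 ballots; Varga wins 19–2.
Varga vs Mbeki: 12 to 9, Varga.
Varga vs Larsen: 2+6+3+1+7 = 19 for Varga, 2 for Larsen — Varga by 19–2.
Ferraro–Mbeki: Mbeki 14–7.
Ferraro–Larsen: Larsen 13–8.
Mbeki–Larsen: Mbeki 19–2.
Ruiz loses to every other nominee — it is the Condorcet loser.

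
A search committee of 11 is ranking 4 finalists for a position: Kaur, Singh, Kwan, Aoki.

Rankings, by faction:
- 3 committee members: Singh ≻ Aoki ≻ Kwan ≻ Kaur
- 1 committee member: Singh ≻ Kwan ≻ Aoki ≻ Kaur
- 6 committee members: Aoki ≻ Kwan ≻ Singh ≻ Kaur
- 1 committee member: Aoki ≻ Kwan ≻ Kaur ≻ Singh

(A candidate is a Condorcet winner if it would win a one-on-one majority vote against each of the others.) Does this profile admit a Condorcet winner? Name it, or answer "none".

Head-to-head results (11 committee members):
Kaur vs Singh: 1 to 10, Singh.
Kaur–Kwan: Kwan 11–0.
Kaur vs Aoki: Kaur preferred on 0 ballots; Aoki wins 11–0.
Singh vs Kwan: 4 to 7, Kwan.
Singh–Aoki: Aoki 7–4.
Kwan vs Aoki: Kwan is ranked higher on 1 ballot, Aoki on 10. Aoki wins 10–1.
Aoki wins every pairwise contest, so Aoki is the Condorcet winner.

Aoki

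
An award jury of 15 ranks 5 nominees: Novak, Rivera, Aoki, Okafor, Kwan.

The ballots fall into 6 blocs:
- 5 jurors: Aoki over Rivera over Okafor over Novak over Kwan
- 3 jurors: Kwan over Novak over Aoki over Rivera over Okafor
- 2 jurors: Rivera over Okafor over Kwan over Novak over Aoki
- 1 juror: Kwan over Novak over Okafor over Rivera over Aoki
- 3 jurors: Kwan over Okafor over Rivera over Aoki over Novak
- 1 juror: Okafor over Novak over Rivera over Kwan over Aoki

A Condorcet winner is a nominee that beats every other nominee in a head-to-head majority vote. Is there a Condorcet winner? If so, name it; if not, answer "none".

Check each pair by majority over 15 ballots:
Novak vs Rivera: Rivera, 10–5.
Novak–Aoki: Aoki 8–7.
Novak–Okafor: Okafor 11–4.
Novak vs Kwan: Kwan wins 9–6.
Rivera–Aoki: Aoki 8–7.
Rivera–Okafor: Rivera 10–5.
Rivera vs Kwan: Rivera wins 8–7.
Aoki–Okafor: Aoki 8–7.
Aoki vs Kwan: Kwan, 10–5.
Okafor–Kwan: Okafor 8–7.
No nominee is unbeaten: Novak loses to Rivera; Rivera loses to Aoki; Aoki loses to Kwan; Okafor loses to Rivera; Kwan loses to Rivera. In particular Rivera → Kwan → Aoki → Rivera is a majority cycle — no Condorcet winner exists.

none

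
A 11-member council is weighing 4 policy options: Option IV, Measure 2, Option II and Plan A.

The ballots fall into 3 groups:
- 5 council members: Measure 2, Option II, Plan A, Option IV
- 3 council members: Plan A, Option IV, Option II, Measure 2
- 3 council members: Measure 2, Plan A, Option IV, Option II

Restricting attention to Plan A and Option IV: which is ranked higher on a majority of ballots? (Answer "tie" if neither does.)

Ballots ranking Plan A above Option IV: 5 + 3 + 3 = 11.
Ballots ranking Option IV above Plan A: 11 − 11 = 0.
Plan A wins the head-to-head 11–0.

Plan A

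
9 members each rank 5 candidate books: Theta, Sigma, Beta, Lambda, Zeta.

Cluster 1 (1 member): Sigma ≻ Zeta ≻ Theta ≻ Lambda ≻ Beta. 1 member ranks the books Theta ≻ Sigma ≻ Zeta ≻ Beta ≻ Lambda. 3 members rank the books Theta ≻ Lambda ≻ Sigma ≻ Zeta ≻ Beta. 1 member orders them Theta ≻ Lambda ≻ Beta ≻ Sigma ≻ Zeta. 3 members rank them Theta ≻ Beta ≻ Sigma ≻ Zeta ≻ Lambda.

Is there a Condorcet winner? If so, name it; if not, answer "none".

Check each pair by majority over 9 ballots:
Theta vs Sigma: Theta, 8–1.
Theta vs Beta: Theta is ranked higher on 1+1+3+1+3 = 9 ballots, Beta on 0. Theta wins 9–0.
Theta vs Lambda: Theta, 9–0.
Theta vs Zeta: Theta wins 8–1.
Sigma vs Beta: Sigma, 5–4.
Sigma vs Lambda: Sigma, 5–4.
Sigma vs Zeta: Sigma wins 9–0.
Beta vs Lambda: Beta preferred on 1+3 = 4 ballots; Lambda wins 5–4.
Beta vs Zeta: Beta is ranked higher on 1+3 = 4 ballots, Zeta on 5. Zeta wins 5–4.
Lambda vs Zeta: Lambda preferred on 3+1 = 4 ballots; Zeta wins 5–4.
Theta beats each of Sigma, Beta, Lambda, Zeta — Theta is the Condorcet winner.

Theta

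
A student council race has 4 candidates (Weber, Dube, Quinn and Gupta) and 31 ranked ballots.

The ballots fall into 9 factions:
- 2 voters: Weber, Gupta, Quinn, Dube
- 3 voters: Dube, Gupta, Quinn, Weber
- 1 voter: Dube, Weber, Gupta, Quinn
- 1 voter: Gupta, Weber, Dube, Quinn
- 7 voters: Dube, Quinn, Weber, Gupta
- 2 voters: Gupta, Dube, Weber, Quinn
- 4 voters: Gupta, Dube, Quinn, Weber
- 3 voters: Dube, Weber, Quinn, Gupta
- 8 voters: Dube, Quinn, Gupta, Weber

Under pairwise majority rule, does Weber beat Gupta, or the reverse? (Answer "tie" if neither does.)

Gupta

Ballots ranking Weber above Gupta: 2 + 1 + 7 + 3 = 13.
Ballots ranking Gupta above Weber: 31 − 13 = 18.
Gupta wins the head-to-head 18–13.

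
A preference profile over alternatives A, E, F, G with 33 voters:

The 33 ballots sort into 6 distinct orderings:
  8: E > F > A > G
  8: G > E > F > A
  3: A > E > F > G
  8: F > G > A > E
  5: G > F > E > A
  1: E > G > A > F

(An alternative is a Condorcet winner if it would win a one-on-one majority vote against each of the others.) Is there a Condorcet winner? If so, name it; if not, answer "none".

none

Check each pair by majority over 33 ballots:
A vs E: E wins 22–11.
A vs F: A preferred on 3+1 = 4 ballots; F wins 29–4.
A–G: G 22–11.
E–F: E 20–13.
E–G: G 21–12.
F vs G: F, 19–14.
Each alternative drops at least one matchup (A loses to E; E loses to G; F loses to E; G loses to F); the cycle E > F > G > E rules out a Condorcet winner.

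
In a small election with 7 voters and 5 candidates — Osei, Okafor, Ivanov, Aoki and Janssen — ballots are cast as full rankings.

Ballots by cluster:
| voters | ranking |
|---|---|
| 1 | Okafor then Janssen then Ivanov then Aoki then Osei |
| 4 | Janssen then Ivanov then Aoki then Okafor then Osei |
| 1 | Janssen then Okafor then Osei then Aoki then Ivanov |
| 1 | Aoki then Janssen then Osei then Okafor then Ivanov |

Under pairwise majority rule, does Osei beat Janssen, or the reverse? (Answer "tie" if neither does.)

Janssen

No ballot ranks Osei above Janssen: 0.
Ballots ranking Janssen above Osei: 7 − 0 = 7.
Janssen wins the head-to-head 7–0.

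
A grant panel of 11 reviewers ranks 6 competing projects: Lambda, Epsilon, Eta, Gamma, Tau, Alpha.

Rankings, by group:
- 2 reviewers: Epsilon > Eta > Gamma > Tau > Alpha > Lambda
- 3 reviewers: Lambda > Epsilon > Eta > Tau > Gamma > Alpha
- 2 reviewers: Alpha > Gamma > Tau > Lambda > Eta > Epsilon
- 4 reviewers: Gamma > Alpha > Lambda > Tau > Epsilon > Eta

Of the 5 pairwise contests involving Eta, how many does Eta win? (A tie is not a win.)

0

Eta against each rival (11 reviewers):
Eta vs Lambda: Lambda wins 9–2.
Eta vs Epsilon: Eta preferred on 2 ballots; Epsilon wins 9–2.
Eta–Gamma: Gamma 6–5.
Eta vs Tau: Tau, 6–5.
Eta vs Alpha: Alpha, 6–5.
Eta beats no one; loses to Lambda, Epsilon, Gamma, Tau, Alpha — 0 pairwise wins.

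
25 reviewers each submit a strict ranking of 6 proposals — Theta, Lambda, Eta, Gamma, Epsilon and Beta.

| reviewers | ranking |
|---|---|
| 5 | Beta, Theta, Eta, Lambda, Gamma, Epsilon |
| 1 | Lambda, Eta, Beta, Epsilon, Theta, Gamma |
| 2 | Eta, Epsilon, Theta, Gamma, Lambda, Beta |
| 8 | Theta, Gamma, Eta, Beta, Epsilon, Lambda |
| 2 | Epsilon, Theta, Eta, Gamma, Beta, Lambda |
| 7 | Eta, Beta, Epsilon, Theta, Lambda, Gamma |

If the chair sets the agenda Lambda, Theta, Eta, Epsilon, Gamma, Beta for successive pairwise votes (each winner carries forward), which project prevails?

Round 1: Lambda vs Theta — 1–24, Theta advances.
Round 2: Theta vs Eta — 15–10, Theta advances.
Round 3: Theta vs Epsilon — 13–12, Theta advances.
Round 4: Theta vs Gamma — 25–0, Theta advances.
Round 5: Theta vs Beta — 12–13, Beta advances.
Beta survives the agenda.

Beta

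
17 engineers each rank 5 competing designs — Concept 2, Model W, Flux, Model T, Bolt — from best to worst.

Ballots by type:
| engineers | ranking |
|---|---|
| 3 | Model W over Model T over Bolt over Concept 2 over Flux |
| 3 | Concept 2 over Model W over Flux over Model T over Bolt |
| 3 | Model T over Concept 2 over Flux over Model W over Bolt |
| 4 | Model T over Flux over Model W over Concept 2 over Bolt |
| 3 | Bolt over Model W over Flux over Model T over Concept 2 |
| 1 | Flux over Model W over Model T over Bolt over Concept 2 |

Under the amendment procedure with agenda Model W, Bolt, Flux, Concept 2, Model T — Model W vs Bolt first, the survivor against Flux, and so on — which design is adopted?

Model W

Round 1: Model W vs Bolt — 14–3, Model W advances.
Round 2: Model W vs Flux — 9–8, Model W advances.
Round 3: Model W vs Concept 2 — 11–6, Model W advances.
Round 4: Model W vs Model T — 10–7, Model W advances.
The agenda winner is Model W.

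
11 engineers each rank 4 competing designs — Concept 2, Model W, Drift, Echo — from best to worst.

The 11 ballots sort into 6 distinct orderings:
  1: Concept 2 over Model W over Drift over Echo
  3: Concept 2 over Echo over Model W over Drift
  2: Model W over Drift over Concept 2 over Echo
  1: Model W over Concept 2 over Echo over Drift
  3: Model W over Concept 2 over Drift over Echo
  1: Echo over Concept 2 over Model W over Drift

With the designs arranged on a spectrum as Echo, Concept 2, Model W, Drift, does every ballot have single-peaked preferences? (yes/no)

yes

Axis positions: Echo=1, Concept 2=2, Model W=3, Drift=4.
Faction 1 (peak Concept 2 at position 2): ranking walks positions 2-3-4-1, expanding outward from the peak — single-peaked.
Faction 2 (peak Concept 2 at position 2): ranking walks positions 2-1-3-4, expanding outward from the peak — single-peaked.
Faction 3 (peak Model W at position 3): ranking walks positions 3-4-2-1, expanding outward from the peak — single-peaked.
Faction 4 (peak Model W at position 3): ranking walks positions 3-2-1-4, expanding outward from the peak — single-peaked.
Faction 5 (peak Model W at position 3): ranking walks positions 3-2-4-1, expanding outward from the peak — single-peaked.
Faction 6 (peak Echo at position 1): ranking walks positions 1-2-3-4, expanding outward from the peak — single-peaked.
Every ranking is single-peaked on this axis.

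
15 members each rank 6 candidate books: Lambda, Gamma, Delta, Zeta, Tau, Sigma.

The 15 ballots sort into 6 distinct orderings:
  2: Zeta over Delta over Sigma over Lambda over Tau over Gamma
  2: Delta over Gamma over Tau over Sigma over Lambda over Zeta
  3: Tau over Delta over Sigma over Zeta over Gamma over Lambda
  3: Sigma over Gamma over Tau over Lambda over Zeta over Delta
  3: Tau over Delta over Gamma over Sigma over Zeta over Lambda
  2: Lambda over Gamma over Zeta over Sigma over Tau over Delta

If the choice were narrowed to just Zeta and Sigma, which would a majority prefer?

Sigma

Ballots ranking Zeta above Sigma: 2 + 2 = 4.
Ballots ranking Sigma above Zeta: 15 − 4 = 11.
Sigma wins the head-to-head 11–4.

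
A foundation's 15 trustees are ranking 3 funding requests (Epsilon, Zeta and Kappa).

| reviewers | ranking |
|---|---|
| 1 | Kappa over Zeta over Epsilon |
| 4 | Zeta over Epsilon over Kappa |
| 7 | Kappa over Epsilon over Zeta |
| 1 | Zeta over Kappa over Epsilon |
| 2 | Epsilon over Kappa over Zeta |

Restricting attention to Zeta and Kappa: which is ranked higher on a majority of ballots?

Ballots ranking Zeta above Kappa: 4 + 1 = 5.
Ballots ranking Kappa above Zeta: 15 − 5 = 10.
Kappa wins the head-to-head 10–5.

Kappa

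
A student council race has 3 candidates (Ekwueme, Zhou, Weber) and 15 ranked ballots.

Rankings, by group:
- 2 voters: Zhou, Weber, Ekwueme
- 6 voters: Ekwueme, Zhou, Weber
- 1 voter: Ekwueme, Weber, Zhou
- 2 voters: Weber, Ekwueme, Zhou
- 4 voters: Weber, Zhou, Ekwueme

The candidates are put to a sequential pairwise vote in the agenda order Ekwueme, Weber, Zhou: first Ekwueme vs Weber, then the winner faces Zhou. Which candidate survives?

Zhou

Round 1: Ekwueme vs Weber — 7–8, Weber advances.
Round 2: Weber vs Zhou — 7–8, Zhou advances.
The agenda winner is Zhou.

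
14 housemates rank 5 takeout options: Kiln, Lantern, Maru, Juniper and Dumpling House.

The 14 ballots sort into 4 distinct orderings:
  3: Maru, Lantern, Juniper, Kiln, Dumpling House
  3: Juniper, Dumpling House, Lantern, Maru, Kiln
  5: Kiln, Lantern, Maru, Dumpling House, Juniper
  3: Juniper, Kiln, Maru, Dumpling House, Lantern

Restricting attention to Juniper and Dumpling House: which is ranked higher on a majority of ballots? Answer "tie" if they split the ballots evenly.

Ballots ranking Juniper above Dumpling House: 3 + 3 + 3 = 9.
Ballots ranking Dumpling House above Juniper: 14 − 9 = 5.
Juniper wins the head-to-head 9–5.

Juniper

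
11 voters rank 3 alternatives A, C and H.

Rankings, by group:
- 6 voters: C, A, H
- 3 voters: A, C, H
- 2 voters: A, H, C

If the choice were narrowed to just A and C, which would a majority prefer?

Ballots ranking A above C: 3 + 2 = 5.
Ballots ranking C above A: 11 − 5 = 6.
C wins the head-to-head 6–5.

C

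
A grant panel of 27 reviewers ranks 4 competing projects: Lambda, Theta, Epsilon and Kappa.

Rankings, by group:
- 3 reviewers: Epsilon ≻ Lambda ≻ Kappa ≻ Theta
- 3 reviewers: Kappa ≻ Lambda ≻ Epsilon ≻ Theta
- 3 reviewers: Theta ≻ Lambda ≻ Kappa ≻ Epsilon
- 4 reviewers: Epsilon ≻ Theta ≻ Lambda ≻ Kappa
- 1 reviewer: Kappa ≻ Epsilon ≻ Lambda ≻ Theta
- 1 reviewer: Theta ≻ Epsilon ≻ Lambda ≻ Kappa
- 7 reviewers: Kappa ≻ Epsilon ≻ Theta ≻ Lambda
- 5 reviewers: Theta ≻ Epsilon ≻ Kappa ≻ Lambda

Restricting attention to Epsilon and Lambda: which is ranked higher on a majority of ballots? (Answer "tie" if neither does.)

Epsilon

Ballots ranking Epsilon above Lambda: 3 + 4 + 1 + 1 + 7 + 5 = 21.
Ballots ranking Lambda above Epsilon: 27 − 21 = 6.
Epsilon wins the head-to-head 21–6.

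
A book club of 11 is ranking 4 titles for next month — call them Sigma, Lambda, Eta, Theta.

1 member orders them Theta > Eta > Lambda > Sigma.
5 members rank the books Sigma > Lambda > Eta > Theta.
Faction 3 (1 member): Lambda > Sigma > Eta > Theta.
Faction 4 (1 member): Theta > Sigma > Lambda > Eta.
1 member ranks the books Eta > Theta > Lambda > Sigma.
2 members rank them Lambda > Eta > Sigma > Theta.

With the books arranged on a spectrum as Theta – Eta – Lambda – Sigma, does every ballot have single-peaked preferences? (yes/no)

no

Axis positions: Theta=1, Eta=2, Lambda=3, Sigma=4.
Faction 1 (peak Theta at position 1): ranking walks positions 1-2-3-4, expanding outward from the peak — single-peaked.
Faction 2 (peak Sigma at position 4): ranking walks positions 4-3-2-1, expanding outward from the peak — single-peaked.
Faction 3 (peak Lambda at position 3): ranking walks positions 3-4-2-1, expanding outward from the peak — single-peaked.
Faction 4: ranking walks positions 1-4-3-2; Sigma is ranked above Eta even though Eta lies between Sigma and the peak Theta on the axis — preferences dip and rise again. Not single-peaked.
Faction 5 (peak Eta at position 2): ranking walks positions 2-1-3-4, expanding outward from the peak — single-peaked.
Faction 6 (peak Lambda at position 3): ranking walks positions 3-2-4-1, expanding outward from the peak — single-peaked.
Faction 4 violates single-peakedness, so the profile is not single-peaked on this axis.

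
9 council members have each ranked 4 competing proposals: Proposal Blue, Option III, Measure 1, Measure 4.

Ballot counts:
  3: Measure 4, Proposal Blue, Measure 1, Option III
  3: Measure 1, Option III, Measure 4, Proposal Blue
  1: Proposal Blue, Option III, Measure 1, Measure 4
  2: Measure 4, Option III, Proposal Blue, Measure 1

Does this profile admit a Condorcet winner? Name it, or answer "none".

Measure 4

Pairwise majorities:
Proposal Blue vs Option III: 3+1 = 4 for Proposal Blue, 5 for Option III — Option III by 5–4.
Proposal Blue vs Measure 1: 3+1+2 = 6 for Proposal Blue, 3 for Measure 1 — Proposal Blue by 6–3.
Proposal Blue vs Measure 4: 1 to 8, Measure 4.
Option III vs Measure 1: 1+2 = 3 for Option III, 6 for Measure 1 — Measure 1 by 6–3.
Option III vs Measure 4: 4 to 5, Measure 4.
Measure 1 vs Measure 4: 4 to 5, Measure 4.
Measure 4 defeats every rival head-to-head and is the Condorcet winner.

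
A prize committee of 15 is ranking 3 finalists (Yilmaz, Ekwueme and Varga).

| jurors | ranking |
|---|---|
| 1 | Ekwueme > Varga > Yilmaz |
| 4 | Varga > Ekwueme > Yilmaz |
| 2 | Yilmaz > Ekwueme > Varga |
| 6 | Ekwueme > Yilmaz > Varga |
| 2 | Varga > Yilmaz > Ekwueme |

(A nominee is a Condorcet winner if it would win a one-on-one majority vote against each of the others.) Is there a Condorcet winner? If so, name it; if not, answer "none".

Pairwise majorities:
Yilmaz vs Ekwueme: Yilmaz preferred on 2+2 = 4 ballots; Ekwueme wins 11–4.
Yilmaz vs Varga: 8 to 7, Yilmaz.
Ekwueme vs Varga: 1+2+6 = 9 for Ekwueme, 6 for Varga — Ekwueme by 9–6.
Ekwueme defeats every rival head-to-head and is the Condorcet winner.

Ekwueme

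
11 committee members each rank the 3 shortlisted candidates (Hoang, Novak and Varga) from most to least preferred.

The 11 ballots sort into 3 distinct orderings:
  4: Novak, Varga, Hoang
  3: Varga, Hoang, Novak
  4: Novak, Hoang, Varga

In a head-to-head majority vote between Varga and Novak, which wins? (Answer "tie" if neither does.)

Ballots ranking Varga above Novak: 3.
Ballots ranking Novak above Varga: 11 − 3 = 8.
Novak wins the head-to-head 8–3.

Novak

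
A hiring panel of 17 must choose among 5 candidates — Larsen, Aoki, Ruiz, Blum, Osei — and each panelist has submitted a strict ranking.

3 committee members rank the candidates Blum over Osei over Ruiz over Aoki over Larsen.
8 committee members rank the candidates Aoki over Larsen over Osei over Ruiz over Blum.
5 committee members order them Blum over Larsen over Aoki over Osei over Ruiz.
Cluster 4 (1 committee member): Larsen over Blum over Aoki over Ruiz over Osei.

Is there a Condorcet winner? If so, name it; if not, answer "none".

none

Check each pair by majority over 17 ballots:
Larsen vs Aoki: 5+1 = 6 for Larsen, 11 for Aoki — Aoki by 11–6.
Larsen vs Ruiz: 14 to 3, Larsen.
Larsen vs Blum: 8+1 = 9 for Larsen, 8 for Blum — Larsen by 9–8.
Larsen vs Osei: Larsen wins 14–3.
Aoki vs Ruiz: Aoki preferred on 8+5+1 = 14 ballots; Aoki wins 14–3.
Aoki vs Blum: Aoki preferred on 8 ballots; Blum wins 9–8.
Aoki vs Osei: Aoki is ranked higher on 8+5+1 = 14 ballots, Osei on 3. Aoki wins 14–3.
Ruiz vs Blum: Blum wins 9–8.
Ruiz vs Osei: 1 to 16, Osei.
Blum vs Osei: Blum wins 9–8.
No candidate is unbeaten: Larsen loses to Aoki; Aoki loses to Blum; Ruiz loses to Larsen; Blum loses to Larsen; Osei loses to Larsen. In particular Larsen > Blum > Aoki > Larsen is a majority cycle — no Condorcet winner exists.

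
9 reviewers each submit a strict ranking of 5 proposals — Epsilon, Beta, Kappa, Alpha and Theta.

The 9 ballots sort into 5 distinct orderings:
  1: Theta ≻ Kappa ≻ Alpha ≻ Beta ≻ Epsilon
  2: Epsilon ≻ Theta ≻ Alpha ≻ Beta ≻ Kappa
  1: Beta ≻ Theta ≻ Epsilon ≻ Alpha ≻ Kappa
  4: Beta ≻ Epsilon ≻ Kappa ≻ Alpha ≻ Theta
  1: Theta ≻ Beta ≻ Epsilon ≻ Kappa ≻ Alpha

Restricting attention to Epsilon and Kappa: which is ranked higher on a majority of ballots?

Ballots ranking Epsilon above Kappa: 2 + 1 + 4 + 1 = 8.
Ballots ranking Kappa above Epsilon: 9 − 8 = 1.
Epsilon wins the head-to-head 8–1.

Epsilon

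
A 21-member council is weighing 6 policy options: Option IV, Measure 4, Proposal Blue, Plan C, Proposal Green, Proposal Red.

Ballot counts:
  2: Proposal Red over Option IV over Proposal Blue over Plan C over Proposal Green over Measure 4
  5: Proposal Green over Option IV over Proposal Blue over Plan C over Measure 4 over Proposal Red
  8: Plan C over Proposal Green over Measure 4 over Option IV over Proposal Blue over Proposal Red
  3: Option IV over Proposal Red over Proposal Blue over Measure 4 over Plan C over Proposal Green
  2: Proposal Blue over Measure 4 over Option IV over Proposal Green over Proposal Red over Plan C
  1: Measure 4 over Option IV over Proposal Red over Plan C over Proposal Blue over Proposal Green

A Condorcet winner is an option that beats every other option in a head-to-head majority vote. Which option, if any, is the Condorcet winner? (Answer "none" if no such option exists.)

Head-to-head results (21 council members):
Option IV vs Measure 4: 2+5+3 = 10 for Option IV, 11 for Measure 4 — Measure 4 by 11–10.
Option IV vs Proposal Blue: 19 to 2, Option IV.
Option IV vs Plan C: Option IV is ranked higher on 2+5+3+2+1 = 13 ballots, Plan C on 8. Option IV wins 13–8.
Option IV vs Proposal Green: Proposal Green, 13–8.
Option IV vs Proposal Red: 5+8+3+2+1 = 19 for Option IV, 2 for Proposal Red — Option IV by 19–2.
Measure 4–Proposal Blue: Proposal Blue 12–9.
Measure 4–Plan C: Plan C 15–6.
Measure 4 vs Proposal Green: Measure 4 is ranked higher on 3+2+1 = 6 ballots, Proposal Green on 15. Proposal Green wins 15–6.
Measure 4 vs Proposal Red: Measure 4 wins 16–5.
Proposal Blue vs Plan C: 2+5+3+2 = 12 for Proposal Blue, 9 for Plan C — Proposal Blue by 12–9.
Proposal Blue–Proposal Green: Proposal Green 13–8.
Proposal Blue vs Proposal Red: Proposal Blue wins 15–6.
Plan C vs Proposal Green: 2+8+3+1 = 14 for Plan C, 7 for Proposal Green — Plan C by 14–7.
Plan C vs Proposal Red: Plan C is ranked higher on 5+8 = 13 ballots, Proposal Red on 8. Plan C wins 13–8.
Proposal Green vs Proposal Red: Proposal Green is ranked higher on 5+8+2 = 15 ballots, Proposal Red on 6. Proposal Green wins 15–6.
No option is unbeaten: Option IV loses to Measure 4; Measure 4 loses to Proposal Blue; Proposal Blue loses to Option IV; Plan C loses to Option IV; Proposal Green loses to Plan C; Proposal Red loses to Option IV. In particular Option IV > Proposal Blue > Measure 4 > Option IV is a majority cycle — no Condorcet winner exists.

none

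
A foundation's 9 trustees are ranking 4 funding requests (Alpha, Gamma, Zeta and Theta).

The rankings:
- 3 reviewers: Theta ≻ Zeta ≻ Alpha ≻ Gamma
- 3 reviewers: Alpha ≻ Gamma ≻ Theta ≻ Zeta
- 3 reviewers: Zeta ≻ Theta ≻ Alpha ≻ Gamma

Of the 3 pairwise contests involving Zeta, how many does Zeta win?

2

Zeta against each rival (9 reviewers):
Zeta vs Alpha: Zeta is ranked higher on 3+3 = 6 ballots, Alpha on 3. Zeta wins 6–3.
Zeta vs Gamma: Zeta, 6–3.
Zeta vs Theta: 3 to 6, Theta.
Zeta beats Alpha, Gamma; loses to Theta — 2 pairwise wins.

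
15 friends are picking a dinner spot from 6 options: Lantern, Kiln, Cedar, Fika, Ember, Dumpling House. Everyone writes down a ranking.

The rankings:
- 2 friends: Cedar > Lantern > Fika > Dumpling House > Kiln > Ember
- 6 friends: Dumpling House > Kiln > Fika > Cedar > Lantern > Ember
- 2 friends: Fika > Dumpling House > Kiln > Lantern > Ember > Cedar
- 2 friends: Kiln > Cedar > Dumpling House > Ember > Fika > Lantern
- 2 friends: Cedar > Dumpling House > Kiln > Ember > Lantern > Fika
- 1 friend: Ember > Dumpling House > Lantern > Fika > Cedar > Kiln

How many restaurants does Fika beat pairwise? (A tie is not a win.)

Fika against each rival (15 friends):
Fika–Lantern: Fika 10–5.
Fika vs Kiln: 5 to 10, Kiln.
Fika vs Cedar: Fika, 9–6.
Fika vs Ember: Fika is ranked higher on 2+6+2 = 10 ballots, Ember on 5. Fika wins 10–5.
Fika vs Dumpling House: Dumpling House, 11–4.
Fika beats Lantern, Cedar, Ember; loses to Kiln, Dumpling House — 3 pairwise wins.

3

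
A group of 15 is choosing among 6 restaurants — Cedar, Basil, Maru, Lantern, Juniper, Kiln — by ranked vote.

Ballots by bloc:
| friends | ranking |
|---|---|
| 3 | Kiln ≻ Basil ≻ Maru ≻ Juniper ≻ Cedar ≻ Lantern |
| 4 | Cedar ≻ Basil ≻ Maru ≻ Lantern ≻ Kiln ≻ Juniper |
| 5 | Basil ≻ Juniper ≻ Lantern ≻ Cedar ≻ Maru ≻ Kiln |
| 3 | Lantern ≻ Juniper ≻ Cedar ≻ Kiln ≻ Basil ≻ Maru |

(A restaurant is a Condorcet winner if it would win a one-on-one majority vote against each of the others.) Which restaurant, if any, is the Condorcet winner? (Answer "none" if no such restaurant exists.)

Basil

Head-to-head results (15 friends):
Cedar vs Basil: 4+3 = 7 for Cedar, 8 for Basil — Basil by 8–7.
Cedar vs Maru: 12 to 3, Cedar.
Cedar vs Lantern: 7 to 8, Lantern.
Cedar vs Juniper: Cedar preferred on 4 ballots; Juniper wins 11–4.
Cedar vs Kiln: Cedar preferred on 4+5+3 = 12 ballots; Cedar wins 12–3.
Basil vs Maru: 15 to 0, Basil.
Basil vs Lantern: 12 to 3, Basil.
Basil vs Juniper: Basil preferred on 3+4+5 = 12 ballots; Basil wins 12–3.
Basil vs Kiln: 9 to 6, Basil.
Maru vs Lantern: Maru preferred on 3+4 = 7 ballots; Lantern wins 8–7.
Maru vs Juniper: Maru is ranked higher on 3+4 = 7 ballots, Juniper on 8. Juniper wins 8–7.
Maru vs Kiln: Maru is ranked higher on 4+5 = 9 ballots, Kiln on 6. Maru wins 9–6.
Lantern vs Juniper: Lantern is ranked higher on 4+3 = 7 ballots, Juniper on 8. Juniper wins 8–7.
Lantern vs Kiln: 4+5+3 = 12 for Lantern, 3 for Kiln — Lantern by 12–3.
Juniper vs Kiln: 5+3 = 8 for Juniper, 7 for Kiln — Juniper by 8–7.
Basil beats each of Cedar, Maru, Lantern, Juniper, Kiln — Basil is the Condorcet winner.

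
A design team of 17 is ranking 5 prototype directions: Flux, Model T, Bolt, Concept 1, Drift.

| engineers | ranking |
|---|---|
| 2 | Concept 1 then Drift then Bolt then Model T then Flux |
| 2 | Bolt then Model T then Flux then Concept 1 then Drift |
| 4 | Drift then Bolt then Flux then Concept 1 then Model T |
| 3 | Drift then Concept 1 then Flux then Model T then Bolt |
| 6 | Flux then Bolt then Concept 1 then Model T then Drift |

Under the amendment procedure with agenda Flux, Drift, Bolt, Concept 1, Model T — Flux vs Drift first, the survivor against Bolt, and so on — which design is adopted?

Concept 1

Round 1: Flux vs Drift — 8–9, Drift advances.
Round 2: Drift vs Bolt — 9–8, Drift advances.
Round 3: Drift vs Concept 1 — 7–10, Concept 1 advances.
Round 4: Concept 1 vs Model T — 15–2, Concept 1 advances.
Concept 1 survives the agenda.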